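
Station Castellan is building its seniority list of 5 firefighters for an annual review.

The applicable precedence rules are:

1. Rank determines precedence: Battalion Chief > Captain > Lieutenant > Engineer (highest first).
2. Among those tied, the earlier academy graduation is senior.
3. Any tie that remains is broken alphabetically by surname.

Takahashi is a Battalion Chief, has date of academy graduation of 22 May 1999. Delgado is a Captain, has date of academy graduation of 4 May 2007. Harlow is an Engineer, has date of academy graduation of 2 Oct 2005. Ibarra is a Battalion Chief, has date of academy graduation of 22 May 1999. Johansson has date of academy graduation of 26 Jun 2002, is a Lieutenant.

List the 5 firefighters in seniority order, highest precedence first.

Ibarra, Takahashi, Delgado, Johansson, Harlow

By rank: Ibarra and Takahashi (Battalion Chief); then Delgado (Captain); then Johansson (Lieutenant); then Harlow (Engineer).
Ibarra and Takahashi both have date of academy graduation 22 May 1999, so the next rule applies.
Among Ibarra and Takahashi, alphabetically by surname: Ibarra before Takahashi.
Full order: Ibarra, Takahashi, Delgado, Johansson, Harlow.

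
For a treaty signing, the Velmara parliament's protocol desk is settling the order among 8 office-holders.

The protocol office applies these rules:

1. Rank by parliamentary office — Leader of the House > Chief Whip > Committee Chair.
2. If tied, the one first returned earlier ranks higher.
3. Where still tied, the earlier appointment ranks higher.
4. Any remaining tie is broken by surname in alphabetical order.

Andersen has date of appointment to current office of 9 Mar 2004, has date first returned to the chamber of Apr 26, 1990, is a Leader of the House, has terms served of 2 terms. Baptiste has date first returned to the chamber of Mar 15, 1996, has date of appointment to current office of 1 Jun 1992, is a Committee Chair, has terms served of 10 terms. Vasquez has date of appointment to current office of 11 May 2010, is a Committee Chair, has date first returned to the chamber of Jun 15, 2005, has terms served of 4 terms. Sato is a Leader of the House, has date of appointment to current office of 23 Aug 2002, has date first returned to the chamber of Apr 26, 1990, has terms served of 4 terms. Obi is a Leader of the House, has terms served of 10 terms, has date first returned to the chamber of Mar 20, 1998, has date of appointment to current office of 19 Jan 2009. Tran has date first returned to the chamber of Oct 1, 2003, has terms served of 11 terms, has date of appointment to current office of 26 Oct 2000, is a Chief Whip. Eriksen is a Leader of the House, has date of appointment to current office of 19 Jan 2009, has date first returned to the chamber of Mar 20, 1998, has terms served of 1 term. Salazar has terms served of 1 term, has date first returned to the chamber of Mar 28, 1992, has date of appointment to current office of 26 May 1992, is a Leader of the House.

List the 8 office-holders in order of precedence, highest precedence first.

By parliamentary office: Sato, Andersen, Salazar, Eriksen and Obi (Leader of the House); then Tran (Chief Whip); then Baptiste and Vasquez (Committee Chair).
Among Sato, Andersen, Salazar, Eriksen and Obi, by date first returned to the chamber (earlier first): Sato and Andersen (Apr 26, 1990) before Salazar (Mar 28, 1992) before Eriksen and Obi (Mar 20, 1998).
Among Sato and Andersen, by date of appointment to current office (earlier first): Sato (23 Aug 2002) before Andersen (9 Mar 2004).
Eriksen and Obi both have date of appointment to current office 19 Jan 2009, so the next rule applies.
Among Eriksen and Obi, alphabetically by surname: Eriksen before Obi.
Among Baptiste and Vasquez, by date first returned to the chamber (earlier first): Baptiste (Mar 15, 1996) before Vasquez (Jun 15, 2005).
Full order: Sato, Andersen, Salazar, Eriksen, Obi, Tran, Baptiste, Vasquez.

Sato, Andersen, Salazar, Eriksen, Obi, Tran, Baptiste, Vasquez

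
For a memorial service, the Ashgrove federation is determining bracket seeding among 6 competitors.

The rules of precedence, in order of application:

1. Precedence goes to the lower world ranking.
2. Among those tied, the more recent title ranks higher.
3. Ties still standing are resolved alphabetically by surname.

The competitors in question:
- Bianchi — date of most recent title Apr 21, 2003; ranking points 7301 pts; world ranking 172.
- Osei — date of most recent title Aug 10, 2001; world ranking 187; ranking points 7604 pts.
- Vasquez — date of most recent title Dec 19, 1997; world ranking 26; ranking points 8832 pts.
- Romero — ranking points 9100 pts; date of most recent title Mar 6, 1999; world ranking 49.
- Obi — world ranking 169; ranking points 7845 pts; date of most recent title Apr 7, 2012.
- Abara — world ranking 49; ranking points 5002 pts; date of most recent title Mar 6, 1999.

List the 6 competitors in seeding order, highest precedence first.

By world ranking (lower first): Vasquez (26); then Abara and Romero (both 49); then Obi (169); then Bianchi (172); then Osei (187).
Abara and Romero both have date of most recent title Mar 6, 1999, so the next rule applies.
Among Abara and Romero, alphabetically by surname: Abara before Romero.
Full order: Vasquez, Abara, Romero, Obi, Bianchi, Osei.

Vasquez, Abara, Romero, Obi, Bianchi, Osei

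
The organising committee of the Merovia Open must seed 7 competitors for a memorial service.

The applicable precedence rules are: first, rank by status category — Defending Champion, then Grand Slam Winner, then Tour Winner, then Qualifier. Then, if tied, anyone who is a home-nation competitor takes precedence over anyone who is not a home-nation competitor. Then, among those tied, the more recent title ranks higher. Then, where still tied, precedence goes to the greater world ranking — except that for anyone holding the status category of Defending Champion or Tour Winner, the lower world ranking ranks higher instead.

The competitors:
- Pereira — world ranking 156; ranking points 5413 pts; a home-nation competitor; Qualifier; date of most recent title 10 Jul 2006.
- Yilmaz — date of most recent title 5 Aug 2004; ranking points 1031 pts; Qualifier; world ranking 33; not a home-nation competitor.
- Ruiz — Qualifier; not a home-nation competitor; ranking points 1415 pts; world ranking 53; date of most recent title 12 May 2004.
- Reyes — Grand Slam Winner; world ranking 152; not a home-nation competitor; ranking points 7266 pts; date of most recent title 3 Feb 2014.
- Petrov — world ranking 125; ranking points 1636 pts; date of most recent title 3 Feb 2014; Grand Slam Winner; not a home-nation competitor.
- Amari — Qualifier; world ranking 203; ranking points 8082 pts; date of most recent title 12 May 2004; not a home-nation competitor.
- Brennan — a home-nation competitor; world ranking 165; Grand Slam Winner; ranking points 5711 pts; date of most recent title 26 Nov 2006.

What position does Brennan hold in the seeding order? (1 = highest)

1

By status category: Brennan, Reyes and Petrov (Grand Slam Winner); then Pereira, Yilmaz, Amari and Ruiz (Qualifier).
Among Brennan, Reyes and Petrov, a home-nation competitor before not a home-nation competitor: Brennan (a home-nation competitor) before Reyes and Petrov (not a home-nation competitor).
Reyes and Petrov both have date of most recent title 3 Feb 2014, so the next rule applies.
Among Reyes and Petrov, by world ranking (higher first): Reyes (152) before Petrov (125).
Among Pereira, Yilmaz, Amari and Ruiz, a home-nation competitor before not a home-nation competitor: Pereira (a home-nation competitor) before Yilmaz, Amari and Ruiz (not a home-nation competitor).
Among Yilmaz, Amari and Ruiz, by date of most recent title (later first): Yilmaz (5 Aug 2004) before Amari and Ruiz (12 May 2004).
Among Amari and Ruiz, by world ranking (higher first): Amari (203) before Ruiz (53).
Order: Brennan, Reyes, Petrov, Pereira, Yilmaz, Amari, Ruiz. So position 1.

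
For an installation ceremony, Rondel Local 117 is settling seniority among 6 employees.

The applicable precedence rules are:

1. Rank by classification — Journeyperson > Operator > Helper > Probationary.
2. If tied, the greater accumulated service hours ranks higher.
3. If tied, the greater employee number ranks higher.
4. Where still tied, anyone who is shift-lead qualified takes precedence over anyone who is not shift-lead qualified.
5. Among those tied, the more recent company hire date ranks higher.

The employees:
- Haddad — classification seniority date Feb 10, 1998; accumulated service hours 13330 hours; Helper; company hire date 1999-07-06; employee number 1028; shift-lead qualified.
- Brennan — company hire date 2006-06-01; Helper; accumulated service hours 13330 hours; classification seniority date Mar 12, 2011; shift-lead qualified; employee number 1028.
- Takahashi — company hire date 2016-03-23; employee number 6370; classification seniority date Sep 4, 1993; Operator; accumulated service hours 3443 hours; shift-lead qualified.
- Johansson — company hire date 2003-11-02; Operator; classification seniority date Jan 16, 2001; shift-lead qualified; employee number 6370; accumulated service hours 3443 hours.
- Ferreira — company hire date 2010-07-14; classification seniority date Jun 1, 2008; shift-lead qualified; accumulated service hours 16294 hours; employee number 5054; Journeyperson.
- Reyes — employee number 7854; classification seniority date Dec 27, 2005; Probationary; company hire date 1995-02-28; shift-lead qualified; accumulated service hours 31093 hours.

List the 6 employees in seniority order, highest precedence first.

By classification: Ferreira (Journeyperson); then Takahashi and Johansson (Operator); then Brennan and Haddad (Helper); then Reyes (Probationary).
Takahashi and Johansson both have accumulated service hours 3443 hours, so the next rule applies.
Takahashi and Johansson both have employee number 6370, so the next rule applies.
Takahashi and Johansson are each shift-lead qualified, so the next rule applies.
Among Takahashi and Johansson, by company hire date (later first): Takahashi (2016-03-23) before Johansson (2003-11-02).
Brennan and Haddad both have accumulated service hours 13330 hours, so the next rule applies.
Brennan and Haddad both have employee number 1028, so the next rule applies.
Brennan and Haddad are each shift-lead qualified, so the next rule applies.
Among Brennan and Haddad, by company hire date (later first): Brennan (2006-06-01) before Haddad (1999-07-06).
Full order: Ferreira, Takahashi, Johansson, Brennan, Haddad, Reyes.

Ferreira, Takahashi, Johansson, Brennan, Haddad, Reyes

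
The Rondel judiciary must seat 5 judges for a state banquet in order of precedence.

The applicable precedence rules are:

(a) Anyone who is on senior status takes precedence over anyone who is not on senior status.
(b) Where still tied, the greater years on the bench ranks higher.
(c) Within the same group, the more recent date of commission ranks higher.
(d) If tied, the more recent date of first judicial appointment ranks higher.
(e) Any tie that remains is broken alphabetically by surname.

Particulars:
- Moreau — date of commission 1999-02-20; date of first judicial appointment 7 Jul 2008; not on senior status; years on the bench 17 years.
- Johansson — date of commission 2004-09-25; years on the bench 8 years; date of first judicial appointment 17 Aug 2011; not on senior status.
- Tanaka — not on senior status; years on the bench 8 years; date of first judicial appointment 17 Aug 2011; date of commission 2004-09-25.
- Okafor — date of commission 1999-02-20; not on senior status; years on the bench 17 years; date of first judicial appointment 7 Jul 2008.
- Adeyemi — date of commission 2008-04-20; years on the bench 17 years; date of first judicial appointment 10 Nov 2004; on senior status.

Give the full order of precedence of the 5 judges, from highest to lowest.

Adeyemi, Moreau, Okafor, Johansson, Tanaka

By the first rule: Adeyemi (on senior status); then Moreau, Okafor, Johansson and Tanaka (each not on senior status).
Among Moreau, Okafor, Johansson and Tanaka, by years on the bench (higher first): Moreau and Okafor (17 years) before Johansson and Tanaka (8 years).
Moreau and Okafor both have date of commission 1999-02-20, so the next rule applies.
Moreau and Okafor both have date of first judicial appointment 7 Jul 2008, so the next rule applies.
Among Moreau and Okafor, alphabetically by surname: Moreau before Okafor.
Johansson and Tanaka both have date of commission 2004-09-25, so the next rule applies.
Johansson and Tanaka both have date of first judicial appointment 17 Aug 2011, so the next rule applies.
Among Johansson and Tanaka, alphabetically by surname: Johansson before Tanaka.
Full order: Adeyemi, Moreau, Okafor, Johansson, Tanaka.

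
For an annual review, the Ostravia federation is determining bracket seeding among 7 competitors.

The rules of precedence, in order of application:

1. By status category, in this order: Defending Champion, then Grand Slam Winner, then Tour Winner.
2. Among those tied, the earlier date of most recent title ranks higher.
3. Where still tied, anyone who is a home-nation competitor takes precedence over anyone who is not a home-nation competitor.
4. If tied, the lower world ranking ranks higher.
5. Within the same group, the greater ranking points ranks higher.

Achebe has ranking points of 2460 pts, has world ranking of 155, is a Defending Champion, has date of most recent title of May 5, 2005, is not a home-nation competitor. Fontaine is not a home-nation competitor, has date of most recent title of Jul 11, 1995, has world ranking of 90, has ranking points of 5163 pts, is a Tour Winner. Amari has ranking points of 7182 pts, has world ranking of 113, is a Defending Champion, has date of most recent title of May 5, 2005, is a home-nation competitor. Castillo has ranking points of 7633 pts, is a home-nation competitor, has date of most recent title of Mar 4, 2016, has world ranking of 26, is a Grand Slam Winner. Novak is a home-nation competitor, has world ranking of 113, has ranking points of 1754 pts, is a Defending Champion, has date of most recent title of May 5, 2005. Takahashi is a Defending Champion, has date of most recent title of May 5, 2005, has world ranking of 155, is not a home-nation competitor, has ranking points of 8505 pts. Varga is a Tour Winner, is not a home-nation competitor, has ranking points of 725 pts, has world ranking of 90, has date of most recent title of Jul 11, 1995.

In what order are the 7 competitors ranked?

Amari, Novak, Takahashi, Achebe, Castillo, Fontaine, Varga

By status category: Amari, Novak, Takahashi and Achebe (Defending Champion); then Castillo (Grand Slam Winner); then Fontaine and Varga (Tour Winner).
Amari, Novak, Takahashi and Achebe all have date of most recent title May 5, 2005, so the next rule applies.
Among Amari, Novak, Takahashi and Achebe, a home-nation competitor before not a home-nation competitor: Amari and Novak (a home-nation competitor) before Takahashi and Achebe (not a home-nation competitor).
Amari and Novak both have world ranking 113, so the next rule applies.
Among Amari and Novak, by ranking points (higher first): Amari (7182 pts) before Novak (1754 pts).
Takahashi and Achebe both have world ranking 155, so the next rule applies.
Among Takahashi and Achebe, by ranking points (higher first): Takahashi (8505 pts) before Achebe (2460 pts).
Fontaine and Varga both have date of most recent title Jul 11, 1995, so the next rule applies.
Fontaine and Varga are each not a home-nation competitor, so the next rule applies.
Fontaine and Varga both have world ranking 90, so the next rule applies.
Among Fontaine and Varga, by ranking points (higher first): Fontaine (5163 pts) before Varga (725 pts).
Full order: Amari, Novak, Takahashi, Achebe, Castillo, Fontaine, Varga.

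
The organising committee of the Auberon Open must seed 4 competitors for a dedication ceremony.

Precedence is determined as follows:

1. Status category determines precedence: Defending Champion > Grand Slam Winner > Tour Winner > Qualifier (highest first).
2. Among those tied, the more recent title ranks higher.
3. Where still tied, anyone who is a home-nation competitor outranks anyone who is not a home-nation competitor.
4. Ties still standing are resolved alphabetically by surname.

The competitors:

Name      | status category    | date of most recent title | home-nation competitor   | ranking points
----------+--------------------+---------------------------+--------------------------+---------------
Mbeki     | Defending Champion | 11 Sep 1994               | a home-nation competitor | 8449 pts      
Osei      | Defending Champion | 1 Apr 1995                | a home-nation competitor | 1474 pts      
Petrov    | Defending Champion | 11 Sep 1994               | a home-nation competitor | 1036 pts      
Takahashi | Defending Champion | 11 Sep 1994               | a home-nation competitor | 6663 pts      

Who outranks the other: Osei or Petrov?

Osei

By status category: Osei, Mbeki, Petrov and Takahashi (Defending Champion).
Among Osei, Mbeki, Petrov and Takahashi, by date of most recent title (later first): Osei (1 Apr 1995) before Mbeki, Petrov and Takahashi (11 Sep 1994).
Mbeki, Petrov and Takahashi are each a home-nation competitor, so the next rule applies.
Among Mbeki, Petrov and Takahashi, alphabetically by surname: Mbeki before Petrov before Takahashi.
So Osei takes precedence.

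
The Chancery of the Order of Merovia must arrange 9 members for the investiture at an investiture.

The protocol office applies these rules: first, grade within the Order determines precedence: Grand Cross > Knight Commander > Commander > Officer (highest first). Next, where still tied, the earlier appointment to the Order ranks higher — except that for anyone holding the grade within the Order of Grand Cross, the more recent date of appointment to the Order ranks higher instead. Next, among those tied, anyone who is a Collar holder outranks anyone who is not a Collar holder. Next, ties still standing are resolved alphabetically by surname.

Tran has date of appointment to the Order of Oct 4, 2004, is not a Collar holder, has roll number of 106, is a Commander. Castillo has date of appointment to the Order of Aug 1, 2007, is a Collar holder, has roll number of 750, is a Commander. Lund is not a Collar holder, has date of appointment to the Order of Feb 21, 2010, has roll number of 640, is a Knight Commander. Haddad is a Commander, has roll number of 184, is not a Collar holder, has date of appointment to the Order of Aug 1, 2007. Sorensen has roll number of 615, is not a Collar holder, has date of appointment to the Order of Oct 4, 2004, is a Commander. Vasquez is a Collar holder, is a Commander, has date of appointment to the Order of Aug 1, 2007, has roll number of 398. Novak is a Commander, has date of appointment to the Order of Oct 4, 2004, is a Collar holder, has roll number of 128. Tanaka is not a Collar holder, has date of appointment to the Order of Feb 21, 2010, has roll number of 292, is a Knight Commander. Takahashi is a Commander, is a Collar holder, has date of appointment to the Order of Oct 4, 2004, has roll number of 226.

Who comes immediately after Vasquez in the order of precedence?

Haddad

By grade within the Order: Lund and Tanaka (Knight Commander); then Novak, Takahashi, Sorensen, Tran, Castillo, Vasquez and Haddad (Commander).
Lund and Tanaka both have date of appointment to the Order Feb 21, 2010, so the next rule applies.
Lund and Tanaka are each not a Collar holder, so the next rule applies.
Among Lund and Tanaka, alphabetically by surname: Lund before Tanaka.
Among Novak, Takahashi, Sorensen, Tran, Castillo, Vasquez and Haddad, by date of appointment to the Order (earlier first): Novak, Takahashi, Sorensen and Tran (Oct 4, 2004) before Castillo, Vasquez and Haddad (Aug 1, 2007).
Among Novak, Takahashi, Sorensen and Tran, a Collar holder before not a Collar holder: Novak and Takahashi (a Collar holder) before Sorensen and Tran (not a Collar holder).
Among Novak and Takahashi, alphabetically by surname: Novak before Takahashi.
Among Sorensen and Tran, alphabetically by surname: Sorensen before Tran.
Among Castillo, Vasquez and Haddad, a Collar holder before not a Collar holder: Castillo and Vasquez (a Collar holder) before Haddad (not a Collar holder).
Among Castillo and Vasquez, alphabetically by surname: Castillo before Vasquez.
Order: Lund, Tanaka, Novak, Takahashi, Sorensen, Tran, Castillo, Vasquez, Haddad.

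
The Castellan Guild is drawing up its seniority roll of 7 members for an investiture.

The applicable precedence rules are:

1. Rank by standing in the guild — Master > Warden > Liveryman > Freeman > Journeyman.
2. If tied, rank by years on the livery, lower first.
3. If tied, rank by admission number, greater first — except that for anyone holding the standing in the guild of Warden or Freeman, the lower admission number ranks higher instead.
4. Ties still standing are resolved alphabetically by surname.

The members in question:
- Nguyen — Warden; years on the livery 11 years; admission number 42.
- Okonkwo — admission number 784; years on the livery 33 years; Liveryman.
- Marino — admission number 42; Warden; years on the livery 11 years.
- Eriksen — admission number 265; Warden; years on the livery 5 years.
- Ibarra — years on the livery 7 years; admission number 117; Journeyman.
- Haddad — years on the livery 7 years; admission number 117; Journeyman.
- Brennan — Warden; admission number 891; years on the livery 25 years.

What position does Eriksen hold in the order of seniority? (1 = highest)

By standing in the guild: Eriksen, Marino, Nguyen and Brennan (Warden); then Okonkwo (Liveryman); then Haddad and Ibarra (Journeyman).
Among Eriksen, Marino, Nguyen and Brennan, by years on the livery (lower first): Eriksen (5 years) before Marino and Nguyen (11 years) before Brennan (25 years).
Marino and Nguyen both have admission number 42, so the next rule applies.
Among Marino and Nguyen, alphabetically by surname: Marino before Nguyen.
Haddad and Ibarra both have years on the livery 7 years, so the next rule applies.
Haddad and Ibarra both have admission number 117, so the next rule applies.
Among Haddad and Ibarra, alphabetically by surname: Haddad before Ibarra.
Order: Eriksen, Marino, Nguyen, Brennan, Okonkwo, Haddad, Ibarra. So position 1.

1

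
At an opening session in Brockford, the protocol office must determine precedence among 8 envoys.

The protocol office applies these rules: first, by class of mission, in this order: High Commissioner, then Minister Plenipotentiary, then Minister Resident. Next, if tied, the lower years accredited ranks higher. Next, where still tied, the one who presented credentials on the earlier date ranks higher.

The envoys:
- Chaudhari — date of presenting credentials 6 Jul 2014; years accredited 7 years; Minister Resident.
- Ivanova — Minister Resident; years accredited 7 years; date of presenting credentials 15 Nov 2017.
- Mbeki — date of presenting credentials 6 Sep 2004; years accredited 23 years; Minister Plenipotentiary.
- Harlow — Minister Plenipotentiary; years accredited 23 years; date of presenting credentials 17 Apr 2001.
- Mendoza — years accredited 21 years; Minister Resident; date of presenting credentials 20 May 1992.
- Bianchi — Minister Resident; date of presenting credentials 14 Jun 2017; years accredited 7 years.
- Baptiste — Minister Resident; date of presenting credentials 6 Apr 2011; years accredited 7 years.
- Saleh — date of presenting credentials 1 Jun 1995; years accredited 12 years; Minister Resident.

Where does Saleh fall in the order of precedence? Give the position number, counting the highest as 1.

By class of mission: Harlow and Mbeki (Minister Plenipotentiary); then Baptiste, Chaudhari, Bianchi, Ivanova, Saleh and Mendoza (Minister Resident).
Harlow and Mbeki both have years accredited 23 years, so the next rule applies.
Among Harlow and Mbeki, by date of presenting credentials (earlier first): Harlow (17 Apr 2001) before Mbeki (6 Sep 2004).
Among Baptiste, Chaudhari, Bianchi, Ivanova, Saleh and Mendoza, by years accredited (lower first): Baptiste, Chaudhari, Bianchi and Ivanova (7 years) before Saleh (12 years) before Mendoza (21 years).
Among Baptiste, Chaudhari, Bianchi and Ivanova, by date of presenting credentials (earlier first): Baptiste (6 Apr 2011) before Chaudhari (6 Jul 2014) before Bianchi (14 Jun 2017) before Ivanova (15 Nov 2017).
Order: Harlow, Mbeki, Baptiste, Chaudhari, Bianchi, Ivanova, Saleh, Mendoza. So position 7.

7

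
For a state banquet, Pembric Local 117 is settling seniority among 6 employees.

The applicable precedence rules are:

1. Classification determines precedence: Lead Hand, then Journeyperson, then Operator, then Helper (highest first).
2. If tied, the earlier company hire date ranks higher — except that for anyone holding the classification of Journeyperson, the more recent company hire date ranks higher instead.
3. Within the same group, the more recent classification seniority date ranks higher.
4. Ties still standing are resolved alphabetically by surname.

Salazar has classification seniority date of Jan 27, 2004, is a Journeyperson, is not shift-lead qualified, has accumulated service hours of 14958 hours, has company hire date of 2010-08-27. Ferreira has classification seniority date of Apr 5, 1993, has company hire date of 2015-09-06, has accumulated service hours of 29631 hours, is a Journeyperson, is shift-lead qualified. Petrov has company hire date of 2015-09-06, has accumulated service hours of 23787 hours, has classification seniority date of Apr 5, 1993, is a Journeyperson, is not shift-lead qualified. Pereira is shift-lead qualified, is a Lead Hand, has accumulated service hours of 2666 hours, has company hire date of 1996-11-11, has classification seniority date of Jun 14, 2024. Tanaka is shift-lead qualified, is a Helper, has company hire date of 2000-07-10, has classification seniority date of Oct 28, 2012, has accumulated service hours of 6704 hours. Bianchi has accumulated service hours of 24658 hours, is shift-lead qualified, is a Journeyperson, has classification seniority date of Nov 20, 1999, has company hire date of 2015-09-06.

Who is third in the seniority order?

By classification: Pereira (Lead Hand); then Bianchi, Ferreira, Petrov and Salazar (Journeyperson); then Tanaka (Helper).
Among Bianchi, Ferreira, Petrov and Salazar, by company hire date (later first) (reversed rule for this group): Bianchi, Ferreira and Petrov (2015-09-06) before Salazar (2010-08-27).
Among Bianchi, Ferreira and Petrov, by classification seniority date (later first): Bianchi (Nov 20, 1999) before Ferreira and Petrov (Apr 5, 1993).
Among Ferreira and Petrov, alphabetically by surname: Ferreira before Petrov.
Order: Pereira, Bianchi, Ferreira, Petrov, Salazar, Tanaka.

Ferreira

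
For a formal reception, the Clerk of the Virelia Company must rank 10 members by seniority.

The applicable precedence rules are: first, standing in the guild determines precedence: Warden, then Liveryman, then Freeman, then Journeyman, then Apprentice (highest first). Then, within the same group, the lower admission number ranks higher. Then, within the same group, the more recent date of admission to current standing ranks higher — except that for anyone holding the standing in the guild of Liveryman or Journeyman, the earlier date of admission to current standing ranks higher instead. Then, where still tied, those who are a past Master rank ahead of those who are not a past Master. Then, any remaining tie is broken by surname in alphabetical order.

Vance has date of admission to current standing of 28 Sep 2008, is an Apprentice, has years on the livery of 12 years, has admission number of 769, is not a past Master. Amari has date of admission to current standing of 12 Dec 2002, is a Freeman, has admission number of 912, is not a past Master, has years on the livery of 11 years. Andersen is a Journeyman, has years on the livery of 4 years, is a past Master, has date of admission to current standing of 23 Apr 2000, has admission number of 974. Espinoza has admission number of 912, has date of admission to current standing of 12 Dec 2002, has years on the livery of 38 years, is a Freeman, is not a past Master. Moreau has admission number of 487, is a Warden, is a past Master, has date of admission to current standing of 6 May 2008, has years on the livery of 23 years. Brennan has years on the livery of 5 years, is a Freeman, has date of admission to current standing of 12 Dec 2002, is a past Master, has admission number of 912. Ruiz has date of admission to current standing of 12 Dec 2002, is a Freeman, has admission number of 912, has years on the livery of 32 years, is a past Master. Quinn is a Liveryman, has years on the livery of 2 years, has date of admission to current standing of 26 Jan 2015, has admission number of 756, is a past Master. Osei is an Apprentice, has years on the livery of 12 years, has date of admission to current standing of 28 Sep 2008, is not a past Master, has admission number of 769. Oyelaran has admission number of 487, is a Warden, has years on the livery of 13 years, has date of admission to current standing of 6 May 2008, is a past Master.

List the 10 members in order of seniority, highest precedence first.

By standing in the guild: Moreau and Oyelaran (Warden); then Quinn (Liveryman); then Brennan, Ruiz, Amari and Espinoza (Freeman); then Andersen (Journeyman); then Osei and Vance (Apprentice).
Moreau and Oyelaran both have admission number 487, so the next rule applies.
Moreau and Oyelaran both have date of admission to current standing 6 May 2008, so the next rule applies.
Moreau and Oyelaran are each a past Master, so the next rule applies.
Among Moreau and Oyelaran, alphabetically by surname: Moreau before Oyelaran.
Brennan, Ruiz, Amari and Espinoza all have admission number 912, so the next rule applies.
Brennan, Ruiz, Amari and Espinoza all have date of admission to current standing 12 Dec 2002, so the next rule applies.
Among Brennan, Ruiz, Amari and Espinoza, a past Master before not a past Master: Brennan and Ruiz (a past Master) before Amari and Espinoza (not a past Master).
Among Brennan and Ruiz, alphabetically by surname: Brennan before Ruiz.
Among Amari and Espinoza, alphabetically by surname: Amari before Espinoza.
Osei and Vance both have admission number 769, so the next rule applies.
Osei and Vance both have date of admission to current standing 28 Sep 2008, so the next rule applies.
Osei and Vance are each not a past Master, so the next rule applies.
Among Osei and Vance, alphabetically by surname: Osei before Vance.
Full order: Moreau, Oyelaran, Quinn, Brennan, Ruiz, Amari, Espinoza, Andersen, Osei, Vance.

Moreau, Oyelaran, Quinn, Brennan, Ruiz, Amari, Espinoza, Andersen, Osei, Vance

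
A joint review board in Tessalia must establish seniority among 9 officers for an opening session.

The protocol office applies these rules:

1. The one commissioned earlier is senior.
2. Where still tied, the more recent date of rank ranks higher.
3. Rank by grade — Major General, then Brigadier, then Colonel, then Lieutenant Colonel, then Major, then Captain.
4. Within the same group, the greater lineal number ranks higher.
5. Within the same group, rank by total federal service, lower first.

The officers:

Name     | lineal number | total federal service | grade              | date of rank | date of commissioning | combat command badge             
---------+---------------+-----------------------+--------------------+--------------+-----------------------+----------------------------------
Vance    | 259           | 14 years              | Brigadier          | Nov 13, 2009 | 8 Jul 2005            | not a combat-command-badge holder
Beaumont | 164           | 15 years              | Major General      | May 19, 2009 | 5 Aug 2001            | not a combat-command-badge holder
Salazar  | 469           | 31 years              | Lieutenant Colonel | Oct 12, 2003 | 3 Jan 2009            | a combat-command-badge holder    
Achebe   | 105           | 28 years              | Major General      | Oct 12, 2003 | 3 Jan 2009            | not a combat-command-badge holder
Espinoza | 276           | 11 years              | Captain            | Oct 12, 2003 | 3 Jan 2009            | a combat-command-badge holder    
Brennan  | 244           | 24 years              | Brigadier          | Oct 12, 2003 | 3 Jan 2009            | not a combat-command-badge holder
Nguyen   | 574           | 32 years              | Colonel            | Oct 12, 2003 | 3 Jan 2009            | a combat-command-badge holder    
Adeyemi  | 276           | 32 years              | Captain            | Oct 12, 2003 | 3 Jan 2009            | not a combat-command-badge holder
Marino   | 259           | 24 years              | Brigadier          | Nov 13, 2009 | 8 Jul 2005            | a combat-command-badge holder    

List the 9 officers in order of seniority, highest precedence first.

By date of commissioning (earlier first): Beaumont (5 Aug 2001); then Vance and Marino (both 8 Jul 2005); then Achebe, Brennan, Nguyen, Salazar, Espinoza and Adeyemi (each 3 Jan 2009).
Vance and Marino both have date of rank Nov 13, 2009, so the next rule applies.
Vance and Marino are each Brigadier, so the next rule applies.
Vance and Marino both have lineal number 259, so the next rule applies.
Among Vance and Marino, by total federal service (lower first): Vance (14 years) before Marino (24 years).
Achebe, Brennan, Nguyen, Salazar, Espinoza and Adeyemi all have date of rank Oct 12, 2003, so the next rule applies.
Among Achebe, Brennan, Nguyen, Salazar, Espinoza and Adeyemi, by grade: Achebe (Major General) before Brennan (Brigadier) before Nguyen (Colonel) before Salazar (Lieutenant Colonel) before Espinoza and Adeyemi (Captain).
Espinoza and Adeyemi both have lineal number 276, so the next rule applies.
Among Espinoza and Adeyemi, by total federal service (lower first): Espinoza (11 years) before Adeyemi (32 years).
Full order: Beaumont, Vance, Marino, Achebe, Brennan, Nguyen, Salazar, Espinoza, Adeyemi.

Beaumont, Vance, Marino, Achebe, Brennan, Nguyen, Salazar, Espinoza, Adeyemi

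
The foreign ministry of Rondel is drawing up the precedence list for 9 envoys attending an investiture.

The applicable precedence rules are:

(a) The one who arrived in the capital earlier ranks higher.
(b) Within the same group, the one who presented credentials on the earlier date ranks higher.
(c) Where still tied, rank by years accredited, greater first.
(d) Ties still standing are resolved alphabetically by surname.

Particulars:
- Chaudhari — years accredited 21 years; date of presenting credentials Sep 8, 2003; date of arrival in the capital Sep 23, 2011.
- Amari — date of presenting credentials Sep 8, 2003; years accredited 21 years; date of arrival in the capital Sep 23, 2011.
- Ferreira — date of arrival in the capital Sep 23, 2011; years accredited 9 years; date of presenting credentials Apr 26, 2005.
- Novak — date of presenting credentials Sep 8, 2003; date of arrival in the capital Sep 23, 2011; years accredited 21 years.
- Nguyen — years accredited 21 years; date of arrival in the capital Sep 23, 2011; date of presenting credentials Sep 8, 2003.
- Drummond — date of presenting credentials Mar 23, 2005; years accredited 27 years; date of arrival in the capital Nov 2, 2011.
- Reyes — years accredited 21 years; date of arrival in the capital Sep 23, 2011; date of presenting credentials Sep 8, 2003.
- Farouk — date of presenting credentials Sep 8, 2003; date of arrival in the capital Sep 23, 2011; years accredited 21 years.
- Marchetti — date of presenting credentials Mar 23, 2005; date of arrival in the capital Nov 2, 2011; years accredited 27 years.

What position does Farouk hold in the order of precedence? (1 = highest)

3

By date of arrival in the capital (earlier first): Amari, Chaudhari, Farouk, Nguyen, Novak, Reyes and Ferreira (each Sep 23, 2011); then Drummond and Marchetti (both Nov 2, 2011).
Among Amari, Chaudhari, Farouk, Nguyen, Novak, Reyes and Ferreira, by date of presenting credentials (earlier first): Amari, Chaudhari, Farouk, Nguyen, Novak and Reyes (Sep 8, 2003) before Ferreira (Apr 26, 2005).
Amari, Chaudhari, Farouk, Nguyen, Novak and Reyes all have years accredited 21 years, so the next rule applies.
Among Amari, Chaudhari, Farouk, Nguyen, Novak and Reyes, alphabetically by surname: Amari before Chaudhari before Farouk before Nguyen before Novak before Reyes.
Drummond and Marchetti both have date of presenting credentials Mar 23, 2005, so the next rule applies.
Drummond and Marchetti both have years accredited 27 years, so the next rule applies.
Among Drummond and Marchetti, alphabetically by surname: Drummond before Marchetti.
Order: Amari, Chaudhari, Farouk, Nguyen, Novak, Reyes, Ferreira, Drummond, Marchetti. So position 3.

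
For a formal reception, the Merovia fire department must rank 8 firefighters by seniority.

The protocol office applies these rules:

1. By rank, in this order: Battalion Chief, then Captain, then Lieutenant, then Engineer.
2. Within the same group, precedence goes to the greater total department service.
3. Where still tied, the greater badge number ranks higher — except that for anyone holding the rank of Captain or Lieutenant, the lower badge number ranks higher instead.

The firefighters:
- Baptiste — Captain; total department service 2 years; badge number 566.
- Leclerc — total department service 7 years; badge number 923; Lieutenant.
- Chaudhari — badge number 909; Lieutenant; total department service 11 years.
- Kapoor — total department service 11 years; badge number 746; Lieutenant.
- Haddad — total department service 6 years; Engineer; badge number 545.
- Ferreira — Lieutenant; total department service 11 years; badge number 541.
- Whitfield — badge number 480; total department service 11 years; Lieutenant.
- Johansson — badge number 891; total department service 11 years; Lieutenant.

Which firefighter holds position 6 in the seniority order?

By rank: Baptiste (Captain); then Whitfield, Ferreira, Kapoor, Johansson, Chaudhari and Leclerc (Lieutenant); then Haddad (Engineer).
Among Whitfield, Ferreira, Kapoor, Johansson, Chaudhari and Leclerc, by total department service (higher first): Whitfield, Ferreira, Kapoor, Johansson and Chaudhari (11 years) before Leclerc (7 years).
Among Whitfield, Ferreira, Kapoor, Johansson and Chaudhari, by badge number (lower first) (reversed rule for this group): Whitfield (480) before Ferreira (541) before Kapoor (746) before Johansson (891) before Chaudhari (909).
Order: Baptiste, Whitfield, Ferreira, Kapoor, Johansson, Chaudhari, Leclerc, Haddad.

Chaudhari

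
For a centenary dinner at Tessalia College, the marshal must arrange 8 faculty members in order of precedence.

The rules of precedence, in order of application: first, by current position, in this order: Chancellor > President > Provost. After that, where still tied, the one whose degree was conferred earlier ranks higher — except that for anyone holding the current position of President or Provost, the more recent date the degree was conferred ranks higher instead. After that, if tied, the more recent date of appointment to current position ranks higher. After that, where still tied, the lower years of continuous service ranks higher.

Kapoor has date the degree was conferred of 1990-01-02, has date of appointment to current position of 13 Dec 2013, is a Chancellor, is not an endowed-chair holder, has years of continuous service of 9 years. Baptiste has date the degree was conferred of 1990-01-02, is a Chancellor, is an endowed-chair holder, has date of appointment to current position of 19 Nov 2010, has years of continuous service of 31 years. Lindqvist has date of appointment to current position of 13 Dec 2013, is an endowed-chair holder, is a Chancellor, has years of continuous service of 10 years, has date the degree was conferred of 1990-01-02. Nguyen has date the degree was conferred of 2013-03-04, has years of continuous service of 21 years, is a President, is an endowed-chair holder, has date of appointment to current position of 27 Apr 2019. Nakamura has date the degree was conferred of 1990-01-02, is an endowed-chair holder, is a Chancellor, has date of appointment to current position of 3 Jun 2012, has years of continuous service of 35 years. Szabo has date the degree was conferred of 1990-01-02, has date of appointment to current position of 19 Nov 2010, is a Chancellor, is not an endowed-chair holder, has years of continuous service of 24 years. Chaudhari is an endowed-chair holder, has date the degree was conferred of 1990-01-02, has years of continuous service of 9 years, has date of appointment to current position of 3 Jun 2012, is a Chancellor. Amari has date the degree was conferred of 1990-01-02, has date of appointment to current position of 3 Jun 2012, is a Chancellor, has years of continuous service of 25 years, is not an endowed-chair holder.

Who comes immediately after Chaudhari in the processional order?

By current position: Kapoor, Lindqvist, Chaudhari, Amari, Nakamura, Szabo and Baptiste (Chancellor); then Nguyen (President).
Kapoor, Lindqvist, Chaudhari, Amari, Nakamura, Szabo and Baptiste all have date the degree was conferred 1990-01-02, so the next rule applies.
Among Kapoor, Lindqvist, Chaudhari, Amari, Nakamura, Szabo and Baptiste, by date of appointment to current position (later first): Kapoor and Lindqvist (13 Dec 2013) before Chaudhari, Amari and Nakamura (3 Jun 2012) before Szabo and Baptiste (19 Nov 2010).
Among Kapoor and Lindqvist, by years of continuous service (lower first): Kapoor (9 years) before Lindqvist (10 years).
Among Chaudhari, Amari and Nakamura, by years of continuous service (lower first): Chaudhari (9 years) before Amari (25 years) before Nakamura (35 years).
Among Szabo and Baptiste, by years of continuous service (lower first): Szabo (24 years) before Baptiste (31 years).
Order: Kapoor, Lindqvist, Chaudhari, Amari, Nakamura, Szabo, Baptiste, Nguyen.

Amari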